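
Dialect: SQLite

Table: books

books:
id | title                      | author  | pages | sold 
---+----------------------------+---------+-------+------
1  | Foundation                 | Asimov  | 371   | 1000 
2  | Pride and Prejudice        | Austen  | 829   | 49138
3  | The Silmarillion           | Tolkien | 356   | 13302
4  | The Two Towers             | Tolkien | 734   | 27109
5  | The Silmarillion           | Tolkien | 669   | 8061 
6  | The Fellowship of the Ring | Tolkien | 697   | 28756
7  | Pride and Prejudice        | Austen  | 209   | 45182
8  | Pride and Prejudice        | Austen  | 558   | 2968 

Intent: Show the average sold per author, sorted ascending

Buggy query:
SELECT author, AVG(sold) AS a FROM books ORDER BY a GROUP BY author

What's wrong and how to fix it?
Bug: ORDER BY appears before GROUP BY; SQL clause order requires GROUP BY first

Fix: Move ORDER BY to the end, after GROUP BY

Corrected query:
SELECT author, AVG(sold) AS a FROM books GROUP BY author ORDER BY a

Result:
author  | a           
--------+-------------
Asimov  | 1000        
Tolkien | 19307       
Austen  | 32429.333333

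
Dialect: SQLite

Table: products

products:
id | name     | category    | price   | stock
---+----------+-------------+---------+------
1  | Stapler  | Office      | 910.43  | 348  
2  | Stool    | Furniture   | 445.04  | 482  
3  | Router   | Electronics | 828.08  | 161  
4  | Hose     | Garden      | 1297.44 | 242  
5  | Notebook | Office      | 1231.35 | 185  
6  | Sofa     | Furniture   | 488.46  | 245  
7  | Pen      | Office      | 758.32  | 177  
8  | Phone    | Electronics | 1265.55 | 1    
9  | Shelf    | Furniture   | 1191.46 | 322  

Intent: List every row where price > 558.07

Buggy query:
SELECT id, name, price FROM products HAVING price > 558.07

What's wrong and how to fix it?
Bug: HAVING filters the output of aggregation, but this query has no GROUP BY and no aggregate functions, so SQLite rejects it (HAVING clause on a non-aggregate query); the condition here is per row

Fix: Replace HAVING with WHERE since the condition applies to individual rows

Corrected query:
SELECT id, name, price FROM products WHERE price > 558.07

Result:
id | name     | price  
---+----------+--------
1  | Stapler  | 910.43 
3  | Router   | 828.08 
4  | Hose     | 1297.44
5  | Notebook | 1231.35
7  | Pen      | 758.32 
8  | Phone    | 1265.55
9  | Shelf    | 1191.46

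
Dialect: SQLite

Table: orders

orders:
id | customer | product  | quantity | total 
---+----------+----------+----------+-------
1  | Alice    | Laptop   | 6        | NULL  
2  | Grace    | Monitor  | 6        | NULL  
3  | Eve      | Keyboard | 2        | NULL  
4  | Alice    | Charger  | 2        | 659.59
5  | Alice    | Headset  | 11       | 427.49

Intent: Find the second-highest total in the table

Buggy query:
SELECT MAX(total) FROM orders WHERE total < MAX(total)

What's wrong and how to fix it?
Bug: The inner MAX is an aggregate inside WHERE, which is not allowed

Fix: Compute the overall MAX in a subquery, then take MAX of rows below it

Corrected query:
SELECT MAX(total) FROM orders WHERE total < (SELECT MAX(total) FROM orders)

Result:
MAX(total)
----------
427.49    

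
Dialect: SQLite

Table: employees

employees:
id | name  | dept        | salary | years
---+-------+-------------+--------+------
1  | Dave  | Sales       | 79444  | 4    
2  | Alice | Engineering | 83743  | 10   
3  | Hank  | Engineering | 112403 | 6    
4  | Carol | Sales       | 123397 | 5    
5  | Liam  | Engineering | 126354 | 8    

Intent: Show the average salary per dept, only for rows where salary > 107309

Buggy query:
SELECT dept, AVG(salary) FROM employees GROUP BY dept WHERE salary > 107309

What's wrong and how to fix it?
Bug: Row-level WHERE must come before GROUP BY in the clause order

Fix: Move the WHERE clause before GROUP BY

Corrected query:
SELECT dept, AVG(salary) FROM employees WHERE salary > 107309 GROUP BY dept

Result:
dept        | AVG(salary)
------------+------------
Engineering | 119378.5   
Sales       | 123397     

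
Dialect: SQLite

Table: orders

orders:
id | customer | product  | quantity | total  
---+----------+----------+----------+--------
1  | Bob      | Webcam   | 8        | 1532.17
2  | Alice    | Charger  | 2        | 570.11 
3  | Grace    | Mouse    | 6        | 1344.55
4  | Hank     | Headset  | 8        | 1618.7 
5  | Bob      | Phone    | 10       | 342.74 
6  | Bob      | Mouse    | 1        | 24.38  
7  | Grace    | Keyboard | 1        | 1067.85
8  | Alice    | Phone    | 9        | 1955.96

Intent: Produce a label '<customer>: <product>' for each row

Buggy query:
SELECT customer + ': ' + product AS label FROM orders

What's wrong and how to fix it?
Bug: SQLite uses || for string concatenation; + coerces text to numbers (yielding 0)

Fix: Use the || operator for string concatenation

Corrected query:
SELECT customer || ': ' || product AS label FROM orders

Result:
label          
---------------
Bob: Webcam    
Alice: Charger 
Grace: Mouse   
Hank: Headset  
Bob: Phone     
Bob: Mouse     
Grace: Keyboard
Alice: Phone   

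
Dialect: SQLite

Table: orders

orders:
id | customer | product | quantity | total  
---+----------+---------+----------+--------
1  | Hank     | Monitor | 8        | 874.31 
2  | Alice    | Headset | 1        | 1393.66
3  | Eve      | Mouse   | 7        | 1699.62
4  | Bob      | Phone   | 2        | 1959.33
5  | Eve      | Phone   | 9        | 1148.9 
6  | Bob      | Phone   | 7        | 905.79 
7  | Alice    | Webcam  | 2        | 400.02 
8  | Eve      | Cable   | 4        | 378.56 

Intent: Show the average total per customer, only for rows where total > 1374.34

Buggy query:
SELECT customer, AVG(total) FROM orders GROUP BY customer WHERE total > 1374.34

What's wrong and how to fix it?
Bug: WHERE cannot follow GROUP BY

Fix: Place WHERE between FROM and GROUP BY

Corrected query:
SELECT customer, AVG(total) FROM orders WHERE total > 1374.34 GROUP BY customer

Result:
customer | AVG(total)
---------+-----------
Alice    | 1393.66   
Bob      | 1959.33   
Eve      | 1699.62   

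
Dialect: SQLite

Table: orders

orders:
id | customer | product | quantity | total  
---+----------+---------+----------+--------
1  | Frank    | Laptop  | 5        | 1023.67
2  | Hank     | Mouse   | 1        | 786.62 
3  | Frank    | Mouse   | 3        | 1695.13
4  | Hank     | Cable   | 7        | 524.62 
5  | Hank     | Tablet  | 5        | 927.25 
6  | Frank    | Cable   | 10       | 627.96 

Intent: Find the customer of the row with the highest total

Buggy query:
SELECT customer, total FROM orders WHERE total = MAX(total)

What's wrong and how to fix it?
Bug: WHERE is evaluated per row; an aggregate over the whole table isn't defined there

Fix: Use a subquery: WHERE total = (SELECT MAX(total) FROM orders)

Corrected query:
SELECT customer, total FROM orders WHERE total = (SELECT MAX(total) FROM orders)

Result:
customer | total  
---------+--------
Frank    | 1695.13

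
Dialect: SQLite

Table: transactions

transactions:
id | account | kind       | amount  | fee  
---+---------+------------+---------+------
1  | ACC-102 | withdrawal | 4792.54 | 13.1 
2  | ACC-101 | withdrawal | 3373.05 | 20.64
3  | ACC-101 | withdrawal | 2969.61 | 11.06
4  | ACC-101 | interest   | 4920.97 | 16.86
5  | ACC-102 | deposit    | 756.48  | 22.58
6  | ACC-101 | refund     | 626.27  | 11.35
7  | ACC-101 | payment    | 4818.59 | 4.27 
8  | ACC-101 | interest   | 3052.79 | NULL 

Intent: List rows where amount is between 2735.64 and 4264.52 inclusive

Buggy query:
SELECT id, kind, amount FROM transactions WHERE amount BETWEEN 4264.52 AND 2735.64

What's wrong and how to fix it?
Bug: BETWEEN expects the lower bound first; with 4264.52 AND 2735.64 the range is empty

Fix: Write BETWEEN 2735.64 AND 4264.52

Corrected query:
SELECT id, kind, amount FROM transactions WHERE amount BETWEEN 2735.64 AND 4264.52

Result:
id | kind       | amount 
---+------------+--------
2  | withdrawal | 3373.05
3  | withdrawal | 2969.61
8  | interest   | 3052.79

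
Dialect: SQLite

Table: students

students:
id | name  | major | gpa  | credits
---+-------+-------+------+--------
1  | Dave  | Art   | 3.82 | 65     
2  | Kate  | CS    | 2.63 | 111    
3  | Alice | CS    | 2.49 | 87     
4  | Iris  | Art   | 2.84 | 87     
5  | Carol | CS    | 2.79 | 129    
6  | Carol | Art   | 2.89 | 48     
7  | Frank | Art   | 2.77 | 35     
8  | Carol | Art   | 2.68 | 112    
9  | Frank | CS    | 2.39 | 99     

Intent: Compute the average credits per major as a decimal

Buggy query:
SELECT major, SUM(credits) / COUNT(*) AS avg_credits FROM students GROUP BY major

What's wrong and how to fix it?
Bug: SUM(credits) and COUNT(*) are both integers; the division truncates the fractional part

Fix: Cast one side to REAL so the division keeps the fractional part

Corrected query:
SELECT major, SUM(credits) * 1.0 / COUNT(*) AS avg_credits FROM students GROUP BY major

Result:
major | avg_credits
------+------------
Art   | 69.4       
CS    | 106.5      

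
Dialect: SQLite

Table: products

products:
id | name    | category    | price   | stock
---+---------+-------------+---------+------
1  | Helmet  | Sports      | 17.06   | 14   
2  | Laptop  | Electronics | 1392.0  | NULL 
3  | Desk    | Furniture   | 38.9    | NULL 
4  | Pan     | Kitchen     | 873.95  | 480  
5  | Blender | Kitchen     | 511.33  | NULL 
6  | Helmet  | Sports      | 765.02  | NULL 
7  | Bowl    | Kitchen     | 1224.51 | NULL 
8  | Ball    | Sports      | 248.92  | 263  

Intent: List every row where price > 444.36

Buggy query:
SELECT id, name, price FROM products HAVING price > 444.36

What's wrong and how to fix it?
Bug: This is a non-aggregate query (no GROUP BY, no aggregates), so in SQLite the HAVING clause is invalid here; a row-level condition belongs in WHERE

Fix: Use WHERE for row-level filtering

Corrected query:
SELECT id, name, price FROM products WHERE price > 444.36

Result:
id | name    | price  
---+---------+--------
2  | Laptop  | 1392   
4  | Pan     | 873.95 
5  | Blender | 511.33 
6  | Helmet  | 765.02 
7  | Bowl    | 1224.51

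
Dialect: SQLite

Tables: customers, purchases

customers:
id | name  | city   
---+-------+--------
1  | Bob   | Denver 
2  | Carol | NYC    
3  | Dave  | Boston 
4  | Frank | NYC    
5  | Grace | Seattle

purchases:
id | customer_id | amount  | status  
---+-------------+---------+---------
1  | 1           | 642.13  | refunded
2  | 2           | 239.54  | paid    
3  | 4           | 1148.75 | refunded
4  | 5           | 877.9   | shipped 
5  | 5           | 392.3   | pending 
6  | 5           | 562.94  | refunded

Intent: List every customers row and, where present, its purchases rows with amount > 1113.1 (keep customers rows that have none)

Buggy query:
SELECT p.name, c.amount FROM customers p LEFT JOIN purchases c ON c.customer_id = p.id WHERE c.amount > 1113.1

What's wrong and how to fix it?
Bug: A WHERE condition on the right-hand table after LEFT JOIN drops unmatched parents

Fix: Move the right-table condition into the ON clause so unmatched parents are kept

Corrected query:
SELECT p.name, c.amount FROM customers p LEFT JOIN purchases c ON c.customer_id = p.id AND c.amount > 1113.1

Result:
name  | amount 
------+--------
Bob   | NULL   
Carol | NULL   
Dave  | NULL   
Frank | 1148.75
Grace | NULL   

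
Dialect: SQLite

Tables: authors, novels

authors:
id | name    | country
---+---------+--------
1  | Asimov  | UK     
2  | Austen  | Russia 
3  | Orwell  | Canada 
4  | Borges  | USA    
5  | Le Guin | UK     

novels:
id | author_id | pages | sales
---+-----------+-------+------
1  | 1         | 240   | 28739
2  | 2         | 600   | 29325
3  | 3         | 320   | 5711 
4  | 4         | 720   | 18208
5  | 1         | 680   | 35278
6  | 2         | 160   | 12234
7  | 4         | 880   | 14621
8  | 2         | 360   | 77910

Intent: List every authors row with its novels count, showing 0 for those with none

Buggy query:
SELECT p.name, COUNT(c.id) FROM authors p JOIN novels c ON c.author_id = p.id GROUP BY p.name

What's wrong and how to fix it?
Bug: INNER JOIN drops authors rows that have no matching novels rows

Fix: Switch to LEFT JOIN to retain unmatched parent rows

Corrected query:
SELECT p.name, COUNT(c.id) FROM authors p LEFT JOIN novels c ON c.author_id = p.id GROUP BY p.name

Result:
name    | COUNT(c.id)
--------+------------
Asimov  | 2          
Austen  | 3          
Borges  | 2          
Le Guin | 0          
Orwell  | 1          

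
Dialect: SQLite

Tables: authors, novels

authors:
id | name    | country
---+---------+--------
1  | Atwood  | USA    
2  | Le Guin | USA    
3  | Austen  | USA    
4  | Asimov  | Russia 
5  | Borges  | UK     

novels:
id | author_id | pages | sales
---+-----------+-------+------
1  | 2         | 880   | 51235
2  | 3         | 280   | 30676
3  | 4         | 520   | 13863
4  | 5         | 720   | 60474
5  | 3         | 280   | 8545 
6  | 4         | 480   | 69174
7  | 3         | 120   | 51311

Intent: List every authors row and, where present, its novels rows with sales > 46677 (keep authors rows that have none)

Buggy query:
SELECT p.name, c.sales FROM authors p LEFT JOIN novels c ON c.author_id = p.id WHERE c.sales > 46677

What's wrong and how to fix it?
Bug: Filtering c.sales in WHERE discards the NULL rows produced by LEFT JOIN, turning it into an inner join

Fix: Move the right-table condition into the ON clause so unmatched parents are kept

Corrected query:
SELECT p.name, c.sales FROM authors p LEFT JOIN novels c ON c.author_id = p.id AND c.sales > 46677

Result:
name    | sales
--------+------
Atwood  | NULL 
Le Guin | 51235
Austen  | 51311
Asimov  | 69174
Borges  | 60474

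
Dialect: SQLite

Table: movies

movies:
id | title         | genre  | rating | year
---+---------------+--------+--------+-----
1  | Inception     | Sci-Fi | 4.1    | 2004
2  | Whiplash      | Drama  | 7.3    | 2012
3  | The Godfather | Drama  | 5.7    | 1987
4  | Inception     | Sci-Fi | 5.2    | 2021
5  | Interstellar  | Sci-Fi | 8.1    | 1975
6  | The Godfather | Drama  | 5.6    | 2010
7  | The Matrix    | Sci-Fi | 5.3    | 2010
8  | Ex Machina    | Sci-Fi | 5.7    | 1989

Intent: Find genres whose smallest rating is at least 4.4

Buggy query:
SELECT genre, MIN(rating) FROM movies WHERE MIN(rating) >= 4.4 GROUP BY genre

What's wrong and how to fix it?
Bug: MIN() in WHERE is a misuse of aggregate

Fix: Replace WHERE with HAVING after the GROUP BY

Corrected query:
SELECT genre, MIN(rating) FROM movies GROUP BY genre HAVING MIN(rating) >= 4.4

Result:
genre | MIN(rating)
------+------------
Drama | 5.6        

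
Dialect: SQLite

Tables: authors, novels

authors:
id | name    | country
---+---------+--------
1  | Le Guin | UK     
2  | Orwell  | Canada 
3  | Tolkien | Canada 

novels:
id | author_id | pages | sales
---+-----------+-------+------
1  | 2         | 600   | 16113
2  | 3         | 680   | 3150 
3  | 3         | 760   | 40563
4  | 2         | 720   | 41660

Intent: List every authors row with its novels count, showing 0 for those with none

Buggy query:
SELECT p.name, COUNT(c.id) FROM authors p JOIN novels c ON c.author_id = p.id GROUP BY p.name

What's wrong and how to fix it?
Bug: An inner join excludes parents with zero children

Fix: Use LEFT JOIN so parents without children still appear (COUNT(c.id) gives 0)

Corrected query:
SELECT p.name, COUNT(c.id) FROM authors p LEFT JOIN novels c ON c.author_id = p.id GROUP BY p.name

Result:
name    | COUNT(c.id)
--------+------------
Le Guin | 0          
Orwell  | 2          
Tolkien | 2          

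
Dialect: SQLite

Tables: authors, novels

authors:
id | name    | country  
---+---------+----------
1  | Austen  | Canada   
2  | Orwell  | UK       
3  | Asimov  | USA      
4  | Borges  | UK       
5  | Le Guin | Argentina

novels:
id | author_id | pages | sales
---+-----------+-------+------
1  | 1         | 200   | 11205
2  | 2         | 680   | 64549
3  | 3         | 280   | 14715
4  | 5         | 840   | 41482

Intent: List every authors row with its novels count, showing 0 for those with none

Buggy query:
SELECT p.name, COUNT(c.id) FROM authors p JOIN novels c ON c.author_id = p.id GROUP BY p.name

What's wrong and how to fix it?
Bug: An inner join excludes parents with zero children

Fix: Switch to LEFT JOIN to retain unmatched parent rows

Corrected query:
SELECT p.name, COUNT(c.id) FROM authors p LEFT JOIN novels c ON c.author_id = p.id GROUP BY p.name

Result:
name    | COUNT(c.id)
--------+------------
Asimov  | 1          
Austen  | 1          
Borges  | 0          
Le Guin | 1          
Orwell  | 1          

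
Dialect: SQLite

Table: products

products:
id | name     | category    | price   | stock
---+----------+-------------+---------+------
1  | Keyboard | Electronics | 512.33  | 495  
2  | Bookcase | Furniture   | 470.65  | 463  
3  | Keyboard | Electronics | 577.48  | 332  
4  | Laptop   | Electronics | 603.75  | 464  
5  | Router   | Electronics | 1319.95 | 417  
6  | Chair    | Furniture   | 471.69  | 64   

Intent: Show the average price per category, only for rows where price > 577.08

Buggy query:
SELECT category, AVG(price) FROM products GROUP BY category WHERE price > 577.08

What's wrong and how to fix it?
Bug: WHERE cannot follow GROUP BY

Fix: Place WHERE between FROM and GROUP BY

Corrected query:
SELECT category, AVG(price) FROM products WHERE price > 577.08 GROUP BY category

Result:
category    | AVG(price)
------------+-----------
Electronics | 833.726667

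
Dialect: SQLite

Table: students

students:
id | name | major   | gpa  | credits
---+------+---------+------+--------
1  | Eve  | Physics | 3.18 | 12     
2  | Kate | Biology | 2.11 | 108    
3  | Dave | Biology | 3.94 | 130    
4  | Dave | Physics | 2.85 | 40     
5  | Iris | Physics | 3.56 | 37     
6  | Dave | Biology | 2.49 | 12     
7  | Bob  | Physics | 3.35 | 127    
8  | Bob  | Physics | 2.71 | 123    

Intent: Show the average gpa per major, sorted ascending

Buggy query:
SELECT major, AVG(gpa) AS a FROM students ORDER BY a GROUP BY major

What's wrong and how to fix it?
Bug: ORDER BY appears before GROUP BY; SQL clause order requires GROUP BY first

Fix: Reorder: SELECT … FROM … GROUP BY … ORDER BY …

Corrected query:
SELECT major, AVG(gpa) AS a FROM students GROUP BY major ORDER BY a

Result:
major   | a       
--------+---------
Biology | 2.846667
Physics | 3.13    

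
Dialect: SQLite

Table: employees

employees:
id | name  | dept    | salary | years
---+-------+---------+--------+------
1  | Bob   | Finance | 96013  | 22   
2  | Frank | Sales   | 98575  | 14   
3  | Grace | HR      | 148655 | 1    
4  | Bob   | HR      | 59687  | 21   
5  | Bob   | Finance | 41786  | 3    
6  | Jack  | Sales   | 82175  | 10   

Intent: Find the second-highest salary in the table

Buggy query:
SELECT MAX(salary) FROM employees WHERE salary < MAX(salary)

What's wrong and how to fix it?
Bug: The inner MAX is an aggregate inside WHERE, which is not allowed

Fix: Compute the overall MAX in a subquery, then take MAX of rows below it

Corrected query:
SELECT MAX(salary) FROM employees WHERE salary < (SELECT MAX(salary) FROM employees)

Result:
MAX(salary)
-----------
98575      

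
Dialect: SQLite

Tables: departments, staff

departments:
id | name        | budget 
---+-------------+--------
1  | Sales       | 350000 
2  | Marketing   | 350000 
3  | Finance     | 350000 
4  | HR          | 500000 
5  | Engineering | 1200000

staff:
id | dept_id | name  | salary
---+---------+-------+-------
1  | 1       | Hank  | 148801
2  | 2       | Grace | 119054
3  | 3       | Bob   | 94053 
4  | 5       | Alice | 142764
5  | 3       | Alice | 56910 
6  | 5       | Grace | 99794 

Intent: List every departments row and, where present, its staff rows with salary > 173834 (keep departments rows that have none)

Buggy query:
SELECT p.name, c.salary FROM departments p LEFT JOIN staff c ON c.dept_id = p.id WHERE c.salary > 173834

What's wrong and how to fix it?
Bug: A WHERE condition on the right-hand table after LEFT JOIN drops unmatched parents

Fix: Move the right-table condition into the ON clause so unmatched parents are kept

Corrected query:
SELECT p.name, c.salary FROM departments p LEFT JOIN staff c ON c.dept_id = p.id AND c.salary > 173834

Result:
name        | salary
------------+-------
Sales       | NULL  
Marketing   | NULL  
Finance     | NULL  
HR          | NULL  
Engineering | NULL  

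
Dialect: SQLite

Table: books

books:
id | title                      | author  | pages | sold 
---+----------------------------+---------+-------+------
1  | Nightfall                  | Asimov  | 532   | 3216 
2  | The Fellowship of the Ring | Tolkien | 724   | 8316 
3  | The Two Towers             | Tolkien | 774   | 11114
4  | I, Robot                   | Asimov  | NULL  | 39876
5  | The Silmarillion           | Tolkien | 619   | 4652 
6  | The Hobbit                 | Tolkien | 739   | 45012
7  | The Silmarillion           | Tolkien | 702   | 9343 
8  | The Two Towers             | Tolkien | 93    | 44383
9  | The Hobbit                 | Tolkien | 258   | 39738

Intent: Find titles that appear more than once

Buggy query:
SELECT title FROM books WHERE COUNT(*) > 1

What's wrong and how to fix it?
Bug: COUNT(*) is an aggregate and cannot be used in WHERE

Fix: GROUP BY title, then filter groups with HAVING COUNT(*) > 1

Corrected query:
SELECT title FROM books GROUP BY title HAVING COUNT(*) > 1

Result:
title           
----------------
The Hobbit      
The Silmarillion
The Two Towers  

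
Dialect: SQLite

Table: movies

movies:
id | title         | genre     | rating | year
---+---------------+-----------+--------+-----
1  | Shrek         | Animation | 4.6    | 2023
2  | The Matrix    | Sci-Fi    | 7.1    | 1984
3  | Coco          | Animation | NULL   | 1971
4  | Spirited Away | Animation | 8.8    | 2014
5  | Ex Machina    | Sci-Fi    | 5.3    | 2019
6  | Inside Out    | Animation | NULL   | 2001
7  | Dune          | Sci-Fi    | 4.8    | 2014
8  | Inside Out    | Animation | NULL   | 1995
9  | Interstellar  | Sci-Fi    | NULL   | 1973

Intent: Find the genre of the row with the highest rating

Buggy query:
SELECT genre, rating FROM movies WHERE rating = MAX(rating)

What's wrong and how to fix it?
Bug: MAX(rating) is an aggregate and cannot be used directly in WHERE

Fix: Wrap MAX in a scalar subquery so WHERE compares against a single value

Corrected query:
SELECT genre, rating FROM movies WHERE rating = (SELECT MAX(rating) FROM movies)

Result:
genre     | rating
----------+-------
Animation | 8.8   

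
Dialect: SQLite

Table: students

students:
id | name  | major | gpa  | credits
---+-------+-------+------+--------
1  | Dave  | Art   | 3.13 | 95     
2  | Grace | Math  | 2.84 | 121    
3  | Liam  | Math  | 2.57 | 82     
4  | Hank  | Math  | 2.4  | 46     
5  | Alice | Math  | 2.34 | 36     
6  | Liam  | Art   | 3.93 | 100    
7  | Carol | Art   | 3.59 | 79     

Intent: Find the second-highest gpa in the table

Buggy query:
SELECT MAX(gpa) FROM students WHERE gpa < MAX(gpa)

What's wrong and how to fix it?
Bug: The inner MAX is an aggregate inside WHERE, which is not allowed

Fix: Put the inner MAX in a scalar subquery

Corrected query:
SELECT MAX(gpa) FROM students WHERE gpa < (SELECT MAX(gpa) FROM students)

Result:
MAX(gpa)
--------
3.59    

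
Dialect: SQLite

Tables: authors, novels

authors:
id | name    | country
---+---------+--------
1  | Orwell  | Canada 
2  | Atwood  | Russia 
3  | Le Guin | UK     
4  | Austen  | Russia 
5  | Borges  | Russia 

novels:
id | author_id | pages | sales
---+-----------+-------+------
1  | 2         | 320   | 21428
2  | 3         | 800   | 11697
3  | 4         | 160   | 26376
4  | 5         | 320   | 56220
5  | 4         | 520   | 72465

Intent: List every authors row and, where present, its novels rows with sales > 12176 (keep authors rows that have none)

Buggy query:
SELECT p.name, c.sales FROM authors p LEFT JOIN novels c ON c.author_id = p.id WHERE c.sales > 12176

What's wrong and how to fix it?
Bug: Filtering c.sales in WHERE discards the NULL rows produced by LEFT JOIN, turning it into an inner join

Fix: Move the right-table condition into the ON clause so unmatched parents are kept

Corrected query:
SELECT p.name, c.sales FROM authors p LEFT JOIN novels c ON c.author_id = p.id AND c.sales > 12176

Result:
name    | sales
--------+------
Orwell  | NULL 
Atwood  | 21428
Le Guin | NULL 
Austen  | 26376
Austen  | 72465
Borges  | 56220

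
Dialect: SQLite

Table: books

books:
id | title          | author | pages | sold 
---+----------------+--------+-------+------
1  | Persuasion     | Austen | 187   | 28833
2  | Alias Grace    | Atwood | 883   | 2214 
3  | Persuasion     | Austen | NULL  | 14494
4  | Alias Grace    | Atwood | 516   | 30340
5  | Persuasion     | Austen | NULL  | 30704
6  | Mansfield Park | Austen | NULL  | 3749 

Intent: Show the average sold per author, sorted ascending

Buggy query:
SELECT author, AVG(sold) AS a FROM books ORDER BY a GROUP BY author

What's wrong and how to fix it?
Bug: ORDER BY appears before GROUP BY; SQL clause order requires GROUP BY first

Fix: Reorder: SELECT … FROM … GROUP BY … ORDER BY …

Corrected query:
SELECT author, AVG(sold) AS a FROM books GROUP BY author ORDER BY a

Result:
author | a    
-------+------
Atwood | 16277
Austen | 19445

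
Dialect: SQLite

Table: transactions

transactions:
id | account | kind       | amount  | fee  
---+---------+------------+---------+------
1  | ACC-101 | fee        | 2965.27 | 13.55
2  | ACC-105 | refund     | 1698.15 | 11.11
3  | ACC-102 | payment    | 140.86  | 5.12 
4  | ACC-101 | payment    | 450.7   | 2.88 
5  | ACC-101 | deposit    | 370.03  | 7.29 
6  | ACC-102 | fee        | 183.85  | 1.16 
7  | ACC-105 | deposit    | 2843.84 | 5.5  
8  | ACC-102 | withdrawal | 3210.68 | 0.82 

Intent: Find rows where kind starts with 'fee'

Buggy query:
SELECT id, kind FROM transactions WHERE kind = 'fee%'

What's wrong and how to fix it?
Bug: '=' compares the literal string including the % character; pattern matching needs LIKE

Fix: Replace '=' with LIKE so 'fee%' is treated as a pattern

Corrected query:
SELECT id, kind FROM transactions WHERE kind LIKE 'fee%'

Result:
id | kind
---+-----
1  | fee 
6  | fee 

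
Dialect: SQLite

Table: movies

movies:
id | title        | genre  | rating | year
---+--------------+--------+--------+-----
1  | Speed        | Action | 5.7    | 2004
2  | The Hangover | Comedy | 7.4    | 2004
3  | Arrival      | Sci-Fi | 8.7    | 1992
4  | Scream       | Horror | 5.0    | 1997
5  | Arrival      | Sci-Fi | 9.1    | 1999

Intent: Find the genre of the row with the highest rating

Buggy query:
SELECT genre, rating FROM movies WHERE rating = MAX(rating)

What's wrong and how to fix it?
Bug: WHERE is evaluated per row; an aggregate over the whole table isn't defined there

Fix: Use a subquery: WHERE rating = (SELECT MAX(rating) FROM movies)

Corrected query:
SELECT genre, rating FROM movies WHERE rating = (SELECT MAX(rating) FROM movies)

Result:
genre  | rating
-------+-------
Sci-Fi | 9.1   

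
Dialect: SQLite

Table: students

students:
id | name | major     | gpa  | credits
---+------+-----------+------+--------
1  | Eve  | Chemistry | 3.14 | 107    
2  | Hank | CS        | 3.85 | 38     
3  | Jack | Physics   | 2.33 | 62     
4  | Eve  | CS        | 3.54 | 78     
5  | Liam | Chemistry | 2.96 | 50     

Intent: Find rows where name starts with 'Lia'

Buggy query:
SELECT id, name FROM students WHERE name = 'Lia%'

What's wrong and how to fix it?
Bug: Wildcards only work with LIKE; '=' treats '%' as a literal character

Fix: Replace '=' with LIKE so 'Lia%' is treated as a pattern

Corrected query:
SELECT id, name FROM students WHERE name LIKE 'Lia%'

Result:
id | name
---+-----
5  | Liam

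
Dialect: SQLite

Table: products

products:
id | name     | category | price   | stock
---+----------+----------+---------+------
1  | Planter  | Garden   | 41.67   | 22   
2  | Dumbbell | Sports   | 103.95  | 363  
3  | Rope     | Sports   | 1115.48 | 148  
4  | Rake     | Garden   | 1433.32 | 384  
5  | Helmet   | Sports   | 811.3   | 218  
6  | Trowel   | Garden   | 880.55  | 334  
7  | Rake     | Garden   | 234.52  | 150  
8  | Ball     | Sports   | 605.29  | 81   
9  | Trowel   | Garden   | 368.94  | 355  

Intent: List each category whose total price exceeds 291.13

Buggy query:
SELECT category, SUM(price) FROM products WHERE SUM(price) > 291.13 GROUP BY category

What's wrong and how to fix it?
Bug: WHERE runs before GROUP BY, so aggregates aren't available there

Fix: Move the aggregate condition to a HAVING clause

Corrected query:
SELECT category, SUM(price) FROM products GROUP BY category HAVING SUM(price) > 291.13

Result:
category | SUM(price)
---------+-----------
Garden   | 2959      
Sports   | 2636.02   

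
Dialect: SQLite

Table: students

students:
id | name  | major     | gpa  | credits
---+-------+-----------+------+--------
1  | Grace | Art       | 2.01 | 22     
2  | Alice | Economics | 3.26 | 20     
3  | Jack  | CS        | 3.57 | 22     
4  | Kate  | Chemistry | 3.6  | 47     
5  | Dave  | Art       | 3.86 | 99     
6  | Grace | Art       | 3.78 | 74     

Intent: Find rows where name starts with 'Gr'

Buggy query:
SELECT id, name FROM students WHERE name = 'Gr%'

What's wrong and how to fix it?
Bug: Wildcards only work with LIKE; '=' treats '%' as a literal character

Fix: Replace '=' with LIKE so 'Gr%' is treated as a pattern

Corrected query:
SELECT id, name FROM students WHERE name LIKE 'Gr%'

Result:
id | name 
---+------
1  | Grace
6  | Grace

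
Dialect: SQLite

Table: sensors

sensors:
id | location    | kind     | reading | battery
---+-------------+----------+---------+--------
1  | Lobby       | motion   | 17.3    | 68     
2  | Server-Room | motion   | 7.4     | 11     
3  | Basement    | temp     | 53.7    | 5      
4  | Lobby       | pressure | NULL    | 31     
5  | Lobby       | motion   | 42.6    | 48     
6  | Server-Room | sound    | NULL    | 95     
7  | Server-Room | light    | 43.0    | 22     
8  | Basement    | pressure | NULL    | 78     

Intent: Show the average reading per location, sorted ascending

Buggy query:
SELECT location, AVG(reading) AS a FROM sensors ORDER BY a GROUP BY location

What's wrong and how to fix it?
Bug: GROUP BY must precede ORDER BY

Fix: Move ORDER BY to the end, after GROUP BY

Corrected query:
SELECT location, AVG(reading) AS a FROM sensors GROUP BY location ORDER BY a

Result:
location    | a    
------------+------
Server-Room | 25.2 
Lobby       | 29.95
Basement    | 53.7 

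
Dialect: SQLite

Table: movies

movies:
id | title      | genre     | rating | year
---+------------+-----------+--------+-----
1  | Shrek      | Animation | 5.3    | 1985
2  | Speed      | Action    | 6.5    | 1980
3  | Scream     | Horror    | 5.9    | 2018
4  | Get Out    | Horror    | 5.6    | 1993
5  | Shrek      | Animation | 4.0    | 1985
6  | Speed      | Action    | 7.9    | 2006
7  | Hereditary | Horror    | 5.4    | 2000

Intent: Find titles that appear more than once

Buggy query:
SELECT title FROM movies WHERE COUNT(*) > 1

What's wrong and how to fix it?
Bug: WHERE can't reference COUNT(*); aggregates are computed after WHERE

Fix: GROUP BY title, then filter groups with HAVING COUNT(*) > 1

Corrected query:
SELECT title FROM movies GROUP BY title HAVING COUNT(*) > 1

Result:
title
-----
Shrek
Speed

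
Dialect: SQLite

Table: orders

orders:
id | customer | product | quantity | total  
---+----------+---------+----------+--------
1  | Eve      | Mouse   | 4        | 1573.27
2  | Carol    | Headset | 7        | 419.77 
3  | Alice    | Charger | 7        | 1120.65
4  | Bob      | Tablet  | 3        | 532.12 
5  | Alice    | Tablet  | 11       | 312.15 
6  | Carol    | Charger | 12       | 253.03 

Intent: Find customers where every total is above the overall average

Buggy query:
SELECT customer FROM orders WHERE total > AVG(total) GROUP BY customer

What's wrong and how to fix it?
Bug: AVG() is an aggregate; it can't sit directly in WHERE

Fix: Compute the overall average in a scalar subquery and compare each group's MIN against it in HAVING

Corrected query:
SELECT customer FROM orders GROUP BY customer HAVING MIN(total) > (SELECT AVG(total) FROM orders)

Result:
customer
--------
Eve     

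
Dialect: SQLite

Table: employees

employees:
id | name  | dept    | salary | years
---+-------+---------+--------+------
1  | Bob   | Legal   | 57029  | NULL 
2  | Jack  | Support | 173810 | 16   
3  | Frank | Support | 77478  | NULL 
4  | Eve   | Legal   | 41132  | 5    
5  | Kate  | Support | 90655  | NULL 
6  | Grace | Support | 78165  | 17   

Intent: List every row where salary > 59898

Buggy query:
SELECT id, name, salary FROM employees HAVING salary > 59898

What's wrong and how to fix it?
Bug: HAVING filters the output of aggregation, but this query has no GROUP BY and no aggregate functions, so SQLite rejects it (HAVING clause on a non-aggregate query); the condition here is per row

Fix: Use WHERE for row-level filtering

Corrected query:
SELECT id, name, salary FROM employees WHERE salary > 59898

Result:
id | name  | salary
---+-------+-------
2  | Jack  | 173810
3  | Frank | 77478 
5  | Kate  | 90655 
6  | Grace | 78165 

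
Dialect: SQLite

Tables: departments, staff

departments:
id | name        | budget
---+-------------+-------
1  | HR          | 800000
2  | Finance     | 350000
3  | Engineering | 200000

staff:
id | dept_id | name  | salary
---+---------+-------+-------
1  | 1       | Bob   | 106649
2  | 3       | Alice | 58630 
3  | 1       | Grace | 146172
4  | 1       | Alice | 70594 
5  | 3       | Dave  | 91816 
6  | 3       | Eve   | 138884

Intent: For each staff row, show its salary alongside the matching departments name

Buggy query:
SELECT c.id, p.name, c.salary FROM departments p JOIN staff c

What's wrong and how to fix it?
Bug: JOIN with no ON clause produces a cartesian product; every staff row pairs with every departments row

Fix: Specify the join condition linking the foreign key to the parent id

Corrected query:
SELECT c.id, p.name, c.salary FROM departments p JOIN staff c ON c.dept_id = p.id

Result:
id | name        | salary
---+-------------+-------
1  | HR          | 106649
2  | Engineering | 58630 
3  | HR          | 146172
4  | HR          | 70594 
5  | Engineering | 91816 
6  | Engineering | 138884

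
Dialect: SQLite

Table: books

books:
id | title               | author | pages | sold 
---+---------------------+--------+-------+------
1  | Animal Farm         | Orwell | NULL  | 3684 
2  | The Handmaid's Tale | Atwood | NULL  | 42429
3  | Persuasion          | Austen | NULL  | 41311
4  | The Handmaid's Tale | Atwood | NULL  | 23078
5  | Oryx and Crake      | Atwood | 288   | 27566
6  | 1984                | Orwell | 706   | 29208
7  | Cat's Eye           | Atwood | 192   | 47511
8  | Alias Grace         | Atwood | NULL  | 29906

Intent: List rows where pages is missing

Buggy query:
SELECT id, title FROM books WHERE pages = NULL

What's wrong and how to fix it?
Bug: '= NULL' is always unknown in SQL three-valued logic, so no rows match

Fix: Replace '= NULL' with 'IS NULL'

Corrected query:
SELECT id, title FROM books WHERE pages IS NULL

Result:
id | title              
---+--------------------
1  | Animal Farm        
2  | The Handmaid's Tale
3  | Persuasion         
4  | The Handmaid's Tale
8  | Alias Grace        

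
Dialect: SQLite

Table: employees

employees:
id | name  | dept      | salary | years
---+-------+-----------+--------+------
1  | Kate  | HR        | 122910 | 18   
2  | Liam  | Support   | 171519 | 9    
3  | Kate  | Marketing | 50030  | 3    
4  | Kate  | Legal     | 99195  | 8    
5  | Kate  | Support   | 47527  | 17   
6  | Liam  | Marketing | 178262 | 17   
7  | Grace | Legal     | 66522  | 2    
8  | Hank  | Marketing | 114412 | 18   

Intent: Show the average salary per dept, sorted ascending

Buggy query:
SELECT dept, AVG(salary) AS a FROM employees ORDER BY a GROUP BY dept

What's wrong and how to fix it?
Bug: ORDER BY appears before GROUP BY; SQL clause order requires GROUP BY first

Fix: Move ORDER BY to the end, after GROUP BY

Corrected query:
SELECT dept, AVG(salary) AS a FROM employees GROUP BY dept ORDER BY a

Result:
dept      | a            
----------+--------------
Legal     | 82858.5      
Support   | 109523       
Marketing | 114234.666667
HR        | 122910       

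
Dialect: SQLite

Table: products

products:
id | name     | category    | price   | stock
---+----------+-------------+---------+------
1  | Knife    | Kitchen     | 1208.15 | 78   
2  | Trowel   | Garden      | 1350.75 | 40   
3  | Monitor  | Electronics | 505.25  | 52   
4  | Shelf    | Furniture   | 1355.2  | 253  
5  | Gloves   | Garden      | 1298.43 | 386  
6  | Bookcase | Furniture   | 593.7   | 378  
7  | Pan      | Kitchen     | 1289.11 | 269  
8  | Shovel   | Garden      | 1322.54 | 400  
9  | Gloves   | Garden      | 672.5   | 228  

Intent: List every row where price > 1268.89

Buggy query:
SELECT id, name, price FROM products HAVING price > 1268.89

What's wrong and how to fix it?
Bug: HAVING filters the output of aggregation, but this query has no GROUP BY and no aggregate functions, so SQLite rejects it (HAVING clause on a non-aggregate query); the condition here is per row

Fix: Use WHERE for row-level filtering

Corrected query:
SELECT id, name, price FROM products WHERE price > 1268.89

Result:
id | name   | price  
---+--------+--------
2  | Trowel | 1350.75
4  | Shelf  | 1355.2 
5  | Gloves | 1298.43
7  | Pan    | 1289.11
8  | Shovel | 1322.54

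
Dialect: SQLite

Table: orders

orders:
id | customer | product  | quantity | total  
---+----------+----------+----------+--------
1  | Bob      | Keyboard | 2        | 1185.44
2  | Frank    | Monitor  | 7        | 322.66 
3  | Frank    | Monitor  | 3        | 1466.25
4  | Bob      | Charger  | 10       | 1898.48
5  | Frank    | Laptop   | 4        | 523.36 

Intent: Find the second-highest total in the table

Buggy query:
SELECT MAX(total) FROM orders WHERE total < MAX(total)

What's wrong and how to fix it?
Bug: MAX(total) on the right of the comparison is an aggregate-in-WHERE error

Fix: Compute the overall MAX in a subquery, then take MAX of rows below it

Corrected query:
SELECT MAX(total) FROM orders WHERE total < (SELECT MAX(total) FROM orders)

Result:
MAX(total)
----------
1466.25   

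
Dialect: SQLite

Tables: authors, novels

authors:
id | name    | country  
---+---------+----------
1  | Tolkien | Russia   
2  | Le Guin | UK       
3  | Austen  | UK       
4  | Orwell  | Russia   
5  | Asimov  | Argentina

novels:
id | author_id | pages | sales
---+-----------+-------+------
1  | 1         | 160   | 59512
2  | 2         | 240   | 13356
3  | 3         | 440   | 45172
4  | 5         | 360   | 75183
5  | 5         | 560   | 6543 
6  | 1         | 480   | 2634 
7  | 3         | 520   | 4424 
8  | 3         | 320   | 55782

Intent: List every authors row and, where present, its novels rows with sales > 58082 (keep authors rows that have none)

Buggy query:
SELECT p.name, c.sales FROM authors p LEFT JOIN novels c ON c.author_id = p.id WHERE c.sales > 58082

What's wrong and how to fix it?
Bug: Filtering c.sales in WHERE discards the NULL rows produced by LEFT JOIN, turning it into an inner join

Fix: Put 'c.sales > 58082' in the JOIN's ON clause instead of WHERE

Corrected query:
SELECT p.name, c.sales FROM authors p LEFT JOIN novels c ON c.author_id = p.id AND c.sales > 58082

Result:
name    | sales
--------+------
Tolkien | 59512
Le Guin | NULL 
Austen  | NULL 
Orwell  | NULL 
Asimov  | 75183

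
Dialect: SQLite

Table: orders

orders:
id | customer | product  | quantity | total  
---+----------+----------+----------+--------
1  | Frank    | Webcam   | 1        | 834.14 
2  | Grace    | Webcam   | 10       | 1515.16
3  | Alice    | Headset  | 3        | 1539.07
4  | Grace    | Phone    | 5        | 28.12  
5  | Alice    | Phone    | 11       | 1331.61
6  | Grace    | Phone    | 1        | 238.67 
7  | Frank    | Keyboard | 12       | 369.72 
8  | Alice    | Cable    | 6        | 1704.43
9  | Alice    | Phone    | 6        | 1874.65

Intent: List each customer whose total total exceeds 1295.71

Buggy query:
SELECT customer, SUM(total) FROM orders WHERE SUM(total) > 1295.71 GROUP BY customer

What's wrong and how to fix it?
Bug: WHERE runs before GROUP BY, so aggregates aren't available there

Fix: Move the aggregate condition to a HAVING clause

Corrected query:
SELECT customer, SUM(total) FROM orders GROUP BY customer HAVING SUM(total) > 1295.71

Result:
customer | SUM(total)
---------+-----------
Alice    | 6449.76   
Grace    | 1781.95   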